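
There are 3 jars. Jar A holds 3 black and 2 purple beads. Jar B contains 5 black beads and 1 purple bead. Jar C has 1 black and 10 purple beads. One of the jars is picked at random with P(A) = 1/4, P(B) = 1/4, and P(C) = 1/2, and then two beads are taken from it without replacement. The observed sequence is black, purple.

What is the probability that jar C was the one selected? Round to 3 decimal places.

0.280

The likelihood of the observed sequence under each hypothesis: P(data | jar A) = (3/5)(2/4) = 3/10; P(data | jar B) = (5/6)(1/5) = 1/6; P(data | jar C) = (1/11)(10/10) = 1/11.
Multiplying each by its prior: 1/4 · 3/10 = 3/40, 1/4 · 1/6 = 1/24, 1/2 · 1/11 = 1/22; with total 107/660.
Hence P(jar C | data) = (1/22) / (107/660) = 30/107.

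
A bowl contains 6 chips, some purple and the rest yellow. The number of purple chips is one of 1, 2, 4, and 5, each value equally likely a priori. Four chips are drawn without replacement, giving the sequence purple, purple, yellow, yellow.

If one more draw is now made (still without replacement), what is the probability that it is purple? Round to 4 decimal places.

The likelihood of the observed sequence under each hypothesis: P(data | r = 1) = (1/6)(0/5) = 0; P(data | r = 2) = (2/6)(1/5)(4/4)(3/3) = 1/15; P(data | r = 4) = (4/6)(3/5)(2/4)(1/3) = 1/15; P(data | r = 5) = (5/6)(4/5)(1/4)(0/3) = 0.
Weighting by the prior gives 1/4 · 0 = 0, 1/4 · 1/15 = 1/60, 1/4 · 1/15 = 1/60, 1/4 · 0 = 0; summing to 1/30.
Dividing through by the total gives posterior P(r = 1 | data) = 0, P(r = 2 | data) = 1/2, P(r = 4 | data) = 1/2, P(r = 5 | data) = 0.
Averaging over the posterior, P(purple next | data) = (0)(1/2) + (1)(1/2) = 1/2.

0.5000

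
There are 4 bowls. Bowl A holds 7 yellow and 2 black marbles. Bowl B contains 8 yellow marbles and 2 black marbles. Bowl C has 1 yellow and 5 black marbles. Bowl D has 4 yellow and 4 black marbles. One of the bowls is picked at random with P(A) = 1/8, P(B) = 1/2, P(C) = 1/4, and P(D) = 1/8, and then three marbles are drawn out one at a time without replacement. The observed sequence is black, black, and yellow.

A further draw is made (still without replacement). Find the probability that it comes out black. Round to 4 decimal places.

The likelihood of the observed sequence under each hypothesis: P(data | bowl A) = (2/9)(1/8)(7/7) = 0.027778; P(data | bowl B) = (2/10)(1/9)(8/8) = 0.022222; P(data | bowl C) = (5/6)(4/5)(1/4) = 0.16667; P(data | bowl D) = (4/8)(3/7)(4/6) = 0.14286.
The prior-weighted likelihoods are 1/8 · 0.027778 = 0.0034722, 1/2 · 0.022222 = 0.011111, 1/4 · 0.16667 = 0.041667, 1/8 · 0.14286 = 0.017857; summing to 0.074107.
The posterior is then P(bowl A | data) = 0.046854, P(bowl B | data) = 0.14993, P(bowl C | data) = 0.56225, P(bowl D | data) = 0.24096.
The predictive probability is P(black next | data) = (0)(0.046854) + (0)(0.14993) + (1)(0.56225) + (2/5)(0.24096) = 0.65863.

0.6586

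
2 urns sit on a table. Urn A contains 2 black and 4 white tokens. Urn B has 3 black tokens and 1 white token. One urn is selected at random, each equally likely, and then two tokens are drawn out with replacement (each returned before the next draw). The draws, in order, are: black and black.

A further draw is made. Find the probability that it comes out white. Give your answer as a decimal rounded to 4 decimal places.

Under each hypothesis, the probability of the observed sequence is: P(data | urn A) = (2/6)(2/6) = 1/9; P(data | urn B) = (3/4)(3/4) = 9/16.
Weighting by the prior gives 1/2 · 1/9 = 1/18, 1/2 · 9/16 = 9/32; these sum to 97/288.
Normalising, the posterior is P(urn A | data) = 0.16495, P(urn B | data) = 0.83505.
The predictive probability is P(white next | data) = (2/3)(0.16495) + (1/4)(0.83505) = 0.31873.

0.3187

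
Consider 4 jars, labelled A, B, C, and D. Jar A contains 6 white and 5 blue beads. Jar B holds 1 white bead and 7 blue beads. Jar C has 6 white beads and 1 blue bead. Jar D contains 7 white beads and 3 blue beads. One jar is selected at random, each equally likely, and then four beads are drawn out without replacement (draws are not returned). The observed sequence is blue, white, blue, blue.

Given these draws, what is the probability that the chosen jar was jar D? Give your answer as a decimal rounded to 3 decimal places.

0.047

The likelihood of the observed sequence under each hypothesis: P(data | jar A) = (5/11)(6/10)(4/9)(3/8) = 0.045455; P(data | jar B) = (7/8)(1/7)(6/6)(5/5) = 0.125; P(data | jar C) = (1/7)(6/6)(0/5) = 0; P(data | jar D) = (3/10)(7/9)(2/8)(1/7) = 0.0083333.
Weighting by the prior gives 1/4 · 0.045455 = 0.011364, 1/4 · 0.125 = 0.03125, 1/4 · 0 = 0, 1/4 · 0.0083333 = 0.0020833; these sum to 0.044697.
By Bayes' rule, P(jar D | data) = (0.0020833) / (0.044697) = 0.04661.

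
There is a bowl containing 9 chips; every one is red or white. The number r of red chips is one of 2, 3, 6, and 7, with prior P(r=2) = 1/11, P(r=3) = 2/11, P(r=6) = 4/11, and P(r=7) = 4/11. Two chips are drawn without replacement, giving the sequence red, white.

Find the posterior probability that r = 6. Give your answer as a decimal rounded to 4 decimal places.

Under each hypothesis, the probability of the observed sequence is: P(data | r = 2) = (2/9)(7/8) = 7/36; P(data | r = 3) = (3/9)(6/8) = 1/4; P(data | r = 6) = (6/9)(3/8) = 1/4; P(data | r = 7) = (7/9)(2/8) = 7/36.
The prior-weighted likelihoods are 1/11 · 7/36 = 7/396, 2/11 · 1/4 = 1/22, 4/11 · 1/4 = 1/11, 4/11 · 7/36 = 7/99; with total 89/396.
Therefore the posterior P(r = 6 | data) = (1/11) / (89/396) = 36/89.

0.4045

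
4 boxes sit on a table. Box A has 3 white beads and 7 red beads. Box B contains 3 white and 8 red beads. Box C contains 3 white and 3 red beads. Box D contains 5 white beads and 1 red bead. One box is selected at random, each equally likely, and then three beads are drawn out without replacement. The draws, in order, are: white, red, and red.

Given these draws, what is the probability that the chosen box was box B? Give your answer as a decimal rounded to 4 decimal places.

Under each hypothesis, the probability of the observed sequence is: P(data | box A) = (3/10)(7/9)(6/8) = 0.175; P(data | box B) = (3/11)(8/10)(7/9) = 0.1697; P(data | box C) = (3/6)(3/5)(2/4) = 0.15; P(data | box D) = (5/6)(1/5)(0/4) = 0.
Multiplying each by its prior: 1/4 · 0.175 = 0.04375, 1/4 · 0.1697 = 0.042424, 1/4 · 0.15 = 0.0375, 1/4 · 0 = 0; with total 0.12367.
Hence P(box B | data) = (0.042424) / (0.12367) = 0.34303.

0.3430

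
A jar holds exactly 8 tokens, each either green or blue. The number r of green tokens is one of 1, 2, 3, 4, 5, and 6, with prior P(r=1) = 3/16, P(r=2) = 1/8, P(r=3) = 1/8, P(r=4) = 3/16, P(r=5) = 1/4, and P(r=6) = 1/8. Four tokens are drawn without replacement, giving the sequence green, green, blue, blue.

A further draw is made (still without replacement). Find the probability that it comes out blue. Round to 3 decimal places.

Under each hypothesis, the probability of the observed sequence is: P(data | r = 1) = (1/8)(0/7) = 0; P(data | r = 2) = (2/8)(1/7)(6/6)(5/5) = 1/28; P(data | r = 3) = (3/8)(2/7)(5/6)(4/5) = 1/14; P(data | r = 4) = (4/8)(3/7)(4/6)(3/5) = 3/35; P(data | r = 5) = (5/8)(4/7)(3/6)(2/5) = 1/14; P(data | r = 6) = (6/8)(5/7)(2/6)(1/5) = 1/28.
Multiplying each by its prior: 3/16 · 0 = 0, 1/8 · 1/28 = 1/224, 1/8 · 1/14 = 1/112, 3/16 · 3/35 = 9/560, 1/4 · 1/14 = 1/56, 1/8 · 1/28 = 1/224; summing to 29/560.
Dividing through by the total gives posterior P(r = 1 | data) = 0, P(r = 2 | data) = 5/58, P(r = 3 | data) = 5/29, P(r = 4 | data) = 9/29, P(r = 5 | data) = 10/29, P(r = 6 | data) = 5/58.
So P(blue next | data) = Σ P(blue next | H) P(H | data) = (1)(5/58) + (3/4)(5/29) + (1/2)(9/29) + (1/4)(10/29) + (0)(5/58) = 53/116.

0.457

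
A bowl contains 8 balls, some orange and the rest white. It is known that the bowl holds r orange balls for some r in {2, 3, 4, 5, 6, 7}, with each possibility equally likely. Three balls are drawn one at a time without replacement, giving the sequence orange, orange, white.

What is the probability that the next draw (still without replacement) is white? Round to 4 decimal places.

0.4000

Under each hypothesis, the probability of the observed sequence is: P(data | r = 2) = (2/8)(1/7)(6/6) = 1/28; P(data | r = 3) = (3/8)(2/7)(5/6) = 5/56; P(data | r = 4) = (4/8)(3/7)(4/6) = 1/7; P(data | r = 5) = (5/8)(4/7)(3/6) = 5/28; P(data | r = 6) = (6/8)(5/7)(2/6) = 5/28; P(data | r = 7) = (7/8)(6/7)(1/6) = 1/8.
Weighting by the prior gives 1/6 · 1/28 = 1/168, 1/6 · 5/56 = 5/336, 1/6 · 1/7 = 1/42, 1/6 · 5/28 = 5/168, 1/6 · 5/28 = 5/168, 1/6 · 1/8 = 1/48; with total 1/8.
Normalising, the posterior is P(r = 2 | data) = 1/21, P(r = 3 | data) = 5/42, P(r = 4 | data) = 4/21, P(r = 5 | data) = 5/21, P(r = 6 | data) = 5/21, P(r = 7 | data) = 1/6.
The predictive probability is P(white next | data) = (1)(1/21) + (4/5)(5/42) + (3/5)(4/21) + (2/5)(5/21) + (1/5)(5/21) + (0)(1/6) = 2/5.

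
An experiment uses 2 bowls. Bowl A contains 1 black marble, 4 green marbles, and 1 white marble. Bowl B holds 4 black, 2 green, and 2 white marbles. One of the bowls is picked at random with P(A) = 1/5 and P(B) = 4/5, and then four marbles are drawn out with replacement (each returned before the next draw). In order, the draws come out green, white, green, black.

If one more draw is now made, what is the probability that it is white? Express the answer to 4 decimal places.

0.2264

The likelihood of the observed sequence under each hypothesis: P(data | bowl A) = (4/6)(1/6)(4/6)(1/6) = 0.012346; P(data | bowl B) = (2/8)(2/8)(2/8)(4/8) = 0.0078125.
The prior-weighted likelihoods are 1/5 · 0.012346 = 0.0024691, 4/5 · 0.0078125 = 0.00625; these sum to 0.0087191.
Dividing through by the total gives posterior P(bowl A | data) = 0.28319, P(bowl B | data) = 0.71681.
Averaging over the posterior, P(white next | data) = (1/6)(0.28319) + (1/4)(0.71681) = 0.2264.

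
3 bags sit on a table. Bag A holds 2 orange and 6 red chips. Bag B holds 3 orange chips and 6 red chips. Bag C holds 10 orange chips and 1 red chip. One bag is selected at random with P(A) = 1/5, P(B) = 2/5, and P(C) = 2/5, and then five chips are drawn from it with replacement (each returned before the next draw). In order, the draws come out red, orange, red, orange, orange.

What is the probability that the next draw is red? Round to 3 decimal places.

The likelihood of the observed sequence under each hypothesis: P(data | bag A) = (6/8)(2/8)(6/8)(2/8)(2/8) = 0.0087891; P(data | bag B) = (6/9)(3/9)(6/9)(3/9)(3/9) = 0.016461; P(data | bag C) = (1/11)(10/11)(1/11)(10/11)(10/11) = 0.0062092.
Multiplying each by its prior: 1/5 · 0.0087891 = 0.0017578, 2/5 · 0.016461 = 0.0065844, 2/5 · 0.0062092 = 0.0024837; summing to 0.010826.
The posterior is then P(bag A | data) = 0.16237, P(bag B | data) = 0.60821, P(bag C | data) = 0.22942.
The predictive probability is P(red next | data) = (3/4)(0.16237) + (2/3)(0.60821) + (1/11)(0.22942) = 0.54811.

0.548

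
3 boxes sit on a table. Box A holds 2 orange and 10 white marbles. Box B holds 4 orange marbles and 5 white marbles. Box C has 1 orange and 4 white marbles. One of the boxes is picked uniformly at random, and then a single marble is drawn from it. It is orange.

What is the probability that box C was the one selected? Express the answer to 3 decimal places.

0.247

The likelihood of this draw under each hypothesis: P(data | box A) = (2/12) = 1/6; P(data | box B) = (4/9) = 4/9; P(data | box C) = (1/5) = 1/5.
Multiplying each by its prior: 1/3 · 1/6 = 1/18, 1/3 · 4/9 = 4/27, 1/3 · 1/5 = 1/15; with total 73/270.
Therefore the posterior P(box C | data) = (1/15) / (73/270) = 18/73.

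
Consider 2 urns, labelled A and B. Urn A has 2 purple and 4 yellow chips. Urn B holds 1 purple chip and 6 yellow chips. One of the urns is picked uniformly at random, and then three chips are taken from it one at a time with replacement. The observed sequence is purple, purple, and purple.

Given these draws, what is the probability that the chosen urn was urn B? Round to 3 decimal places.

0.073

For each hypothesis, P(data | H) works out to: P(data | urn A) = (2/6)(2/6)(2/6) = 0.037037; P(data | urn B) = (1/7)(1/7)(1/7) = 0.0029155.
Weighting by the prior gives 1/2 · 0.037037 = 0.018519, 1/2 · 0.0029155 = 0.0014577; with total 0.019976.
Therefore the posterior P(urn B | data) = (0.0014577) / (0.019976) = 0.072973.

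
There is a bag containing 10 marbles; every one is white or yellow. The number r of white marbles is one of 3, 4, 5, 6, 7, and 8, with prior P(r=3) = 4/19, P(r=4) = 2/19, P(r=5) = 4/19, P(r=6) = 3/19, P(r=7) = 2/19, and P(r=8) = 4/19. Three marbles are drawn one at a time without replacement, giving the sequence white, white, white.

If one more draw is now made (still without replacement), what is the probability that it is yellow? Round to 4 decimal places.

Compute the likelihood of the observed sequence for each case: P(data | r = 3) = (3/10)(2/9)(1/8) = 0.0083333; P(data | r = 4) = (4/10)(3/9)(2/8) = 0.033333; P(data | r = 5) = (5/10)(4/9)(3/8) = 0.083333; P(data | r = 6) = (6/10)(5/9)(4/8) = 0.16667; P(data | r = 7) = (7/10)(6/9)(5/8) = 0.29167; P(data | r = 8) = (8/10)(7/9)(6/8) = 0.46667.
The prior-weighted likelihoods are 4/19 · 0.0083333 = 0.0017544, 2/19 · 0.033333 = 0.0035088, 4/19 · 0.083333 = 0.017544, 3/19 · 0.16667 = 0.026316, 2/19 · 0.29167 = 0.030702, 4/19 · 0.46667 = 0.098246; with total 0.17807.
Normalising, the posterior is P(r = 3 | data) = 0.0098522, P(r = 4 | data) = 0.019704, P(r = 5 | data) = 0.098522, P(r = 6 | data) = 0.14778, P(r = 7 | data) = 0.17241, P(r = 8 | data) = 0.55172.
Averaging over the posterior, P(yellow next | data) = (1)(0.0098522) + (6/7)(0.019704) + (5/7)(0.098522) + (4/7)(0.14778) + (3/7)(0.17241) + (2/7)(0.55172) = 0.41309.

0.4131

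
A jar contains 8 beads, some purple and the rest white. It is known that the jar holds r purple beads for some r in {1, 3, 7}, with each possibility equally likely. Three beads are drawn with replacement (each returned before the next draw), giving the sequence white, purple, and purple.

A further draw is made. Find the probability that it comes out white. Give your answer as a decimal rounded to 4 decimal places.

The likelihood of the observed sequence under each hypothesis: P(data | r = 1) = (7/8)(1/8)(1/8) = 0.013672; P(data | r = 3) = (5/8)(3/8)(3/8) = 0.087891; P(data | r = 7) = (1/8)(7/8)(7/8) = 0.095703.
The prior-weighted likelihoods are 1/3 · 0.013672 = 0.0045573, 1/3 · 0.087891 = 0.029297, 1/3 · 0.095703 = 0.031901; summing to 0.065755.
Dividing through by the total gives posterior P(r = 1 | data) = 0.069307, P(r = 3 | data) = 0.44554, P(r = 7 | data) = 0.48515.
So P(white next | data) = Σ P(white next | H) P(H | data) = (7/8)(0.069307) + (5/8)(0.44554) + (1/8)(0.48515) = 0.39975.

0.3998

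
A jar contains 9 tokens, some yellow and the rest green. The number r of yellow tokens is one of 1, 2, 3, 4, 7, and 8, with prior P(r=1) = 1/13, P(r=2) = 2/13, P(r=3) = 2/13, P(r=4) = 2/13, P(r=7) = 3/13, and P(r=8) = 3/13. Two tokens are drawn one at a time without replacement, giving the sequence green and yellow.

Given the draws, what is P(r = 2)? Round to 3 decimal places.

0.157

Compute the likelihood of the observed sequence for each case: P(data | r = 1) = (8/9)(1/8) = 1/9; P(data | r = 2) = (7/9)(2/8) = 7/36; P(data | r = 3) = (6/9)(3/8) = 1/4; P(data | r = 4) = (5/9)(4/8) = 5/18; P(data | r = 7) = (2/9)(7/8) = 7/36; P(data | r = 8) = (1/9)(8/8) = 1/9.
The prior-weighted likelihoods are 1/13 · 1/9 = 1/117, 2/13 · 7/36 = 7/234, 2/13 · 1/4 = 1/26, 2/13 · 5/18 = 5/117, 3/13 · 7/36 = 7/156, 3/13 · 1/9 = 1/39; with total 89/468.
By Bayes' rule, P(r = 2 | data) = (7/234) / (89/468) = 14/89.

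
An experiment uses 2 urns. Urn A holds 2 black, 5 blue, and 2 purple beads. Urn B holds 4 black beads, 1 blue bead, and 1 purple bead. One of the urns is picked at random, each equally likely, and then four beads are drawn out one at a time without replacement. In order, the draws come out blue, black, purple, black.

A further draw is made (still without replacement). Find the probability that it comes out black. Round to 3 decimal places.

Compute the likelihood of the observed sequence for each case: P(data | urn A) = (5/9)(2/8)(2/7)(1/6) = 0.0066138; P(data | urn B) = (1/6)(4/5)(1/4)(3/3) = 0.033333.
Multiplying each by its prior: 1/2 · 0.0066138 = 0.0033069, 1/2 · 0.033333 = 0.016667; summing to 0.019974.
The posterior is then P(urn A | data) = 0.16556, P(urn B | data) = 0.83444.
Averaging over the posterior, P(black next | data) = (0)(0.16556) + (1)(0.83444) = 0.83444.

0.834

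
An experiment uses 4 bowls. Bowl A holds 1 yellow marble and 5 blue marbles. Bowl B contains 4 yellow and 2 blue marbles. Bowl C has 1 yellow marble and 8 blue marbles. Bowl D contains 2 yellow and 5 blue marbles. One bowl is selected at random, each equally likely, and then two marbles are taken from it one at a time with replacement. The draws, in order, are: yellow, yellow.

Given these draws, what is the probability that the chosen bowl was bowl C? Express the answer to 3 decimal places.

0.022

For each hypothesis, P(data | H) works out to: P(data | bowl A) = (1/6)(1/6) = 0.027778; P(data | bowl B) = (4/6)(4/6) = 0.44444; P(data | bowl C) = (1/9)(1/9) = 0.012346; P(data | bowl D) = (2/7)(2/7) = 0.081633.
Multiplying each by its prior: 1/4 · 0.027778 = 0.0069444, 1/4 · 0.44444 = 0.11111, 1/4 · 0.012346 = 0.0030864, 1/4 · 0.081633 = 0.020408; with total 0.14155.
By Bayes' rule, P(bowl C | data) = (0.0030864) / (0.14155) = 0.021804.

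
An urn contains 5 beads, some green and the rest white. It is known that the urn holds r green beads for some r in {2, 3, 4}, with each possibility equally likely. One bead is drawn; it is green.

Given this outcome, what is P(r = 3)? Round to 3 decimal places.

Under each hypothesis, the probability of this draw is: P(data | r = 2) = (2/5) = 2/5; P(data | r = 3) = (3/5) = 3/5; P(data | r = 4) = (4/5) = 4/5.
Multiplying each by its prior: 1/3 · 2/5 = 2/15, 1/3 · 3/5 = 1/5, 1/3 · 4/5 = 4/15; these sum to 3/5.
So P(r = 3 | data) = (1/5) / (3/5) = 1/3.

0.333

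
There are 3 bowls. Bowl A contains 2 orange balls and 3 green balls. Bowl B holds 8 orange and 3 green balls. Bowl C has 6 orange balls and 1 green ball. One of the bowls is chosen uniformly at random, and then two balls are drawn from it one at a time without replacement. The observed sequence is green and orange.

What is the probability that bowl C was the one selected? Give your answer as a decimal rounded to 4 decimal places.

0.2161

Under each hypothesis, the probability of the observed sequence is: P(data | bowl A) = (3/5)(2/4) = 0.3; P(data | bowl B) = (3/11)(8/10) = 0.21818; P(data | bowl C) = (1/7)(6/6) = 0.14286.
The prior-weighted likelihoods are 1/3 · 0.3 = 0.1, 1/3 · 0.21818 = 0.072727, 1/3 · 0.14286 = 0.047619; with total 0.22035.
Therefore the posterior P(bowl C | data) = (0.047619) / (0.22035) = 0.21611.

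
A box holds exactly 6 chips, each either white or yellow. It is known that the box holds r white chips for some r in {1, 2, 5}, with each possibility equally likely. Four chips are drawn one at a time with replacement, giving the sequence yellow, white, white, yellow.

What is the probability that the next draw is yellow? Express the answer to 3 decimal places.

The likelihood of the observed sequence under each hypothesis: P(data | r = 1) = (5/6)(1/6)(1/6)(5/6) = 0.01929; P(data | r = 2) = (4/6)(2/6)(2/6)(4/6) = 0.049383; P(data | r = 5) = (1/6)(5/6)(5/6)(1/6) = 0.01929.
The prior-weighted likelihoods are 1/3 · 0.01929 = 0.00643, 1/3 · 0.049383 = 0.016461, 1/3 · 0.01929 = 0.00643; summing to 0.029321.
Normalising, the posterior is P(r = 1 | data) = 0.2193, P(r = 2 | data) = 0.5614, P(r = 5 | data) = 0.2193.
Averaging over the posterior, P(yellow next | data) = (5/6)(0.2193) + (2/3)(0.5614) + (1/6)(0.2193) = 0.59357.

0.594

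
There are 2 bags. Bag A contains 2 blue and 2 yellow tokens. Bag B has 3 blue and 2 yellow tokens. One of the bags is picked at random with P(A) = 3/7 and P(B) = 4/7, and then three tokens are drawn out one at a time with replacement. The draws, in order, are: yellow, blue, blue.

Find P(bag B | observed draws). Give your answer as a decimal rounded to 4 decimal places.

For each hypothesis, P(data | H) works out to: P(data | bag A) = (2/4)(2/4)(2/4) = 0.125; P(data | bag B) = (2/5)(3/5)(3/5) = 0.144.
Weighting by the prior gives 3/7 · 0.125 = 0.053571, 4/7 · 0.144 = 0.082286; summing to 0.13586.
Hence P(bag B | data) = (0.082286) / (0.13586) = 0.60568.

0.6057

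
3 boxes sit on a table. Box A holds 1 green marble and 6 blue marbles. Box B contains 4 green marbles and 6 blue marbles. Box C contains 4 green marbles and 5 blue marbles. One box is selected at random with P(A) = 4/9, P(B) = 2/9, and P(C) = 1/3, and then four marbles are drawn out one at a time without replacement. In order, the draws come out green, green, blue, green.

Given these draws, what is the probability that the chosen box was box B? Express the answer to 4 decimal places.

0.3243

The likelihood of the observed sequence under each hypothesis: P(data | box A) = (1/7)(0/6) = 0; P(data | box B) = (4/10)(3/9)(6/8)(2/7) = 0.028571; P(data | box C) = (4/9)(3/8)(5/7)(2/6) = 0.039683.
Weighting by the prior gives 4/9 · 0 = 0, 2/9 · 0.028571 = 0.0063492, 1/3 · 0.039683 = 0.013228; these sum to 0.019577.
Therefore the posterior P(box B | data) = (0.0063492) / (0.019577) = 0.32432.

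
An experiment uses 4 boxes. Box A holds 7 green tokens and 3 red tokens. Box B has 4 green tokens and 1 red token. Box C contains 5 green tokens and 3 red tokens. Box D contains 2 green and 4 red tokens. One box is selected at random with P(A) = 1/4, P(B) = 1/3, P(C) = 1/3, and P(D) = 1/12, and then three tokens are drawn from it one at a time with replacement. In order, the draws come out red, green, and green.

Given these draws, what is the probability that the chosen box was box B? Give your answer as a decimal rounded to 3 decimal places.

For each hypothesis, P(data | H) works out to: P(data | box A) = (3/10)(7/10)(7/10) = 0.147; P(data | box B) = (1/5)(4/5)(4/5) = 0.128; P(data | box C) = (3/8)(5/8)(5/8) = 0.14648; P(data | box D) = (4/6)(2/6)(2/6) = 0.074074.
The prior-weighted likelihoods are 1/4 · 0.147 = 0.03675, 1/3 · 0.128 = 0.042667, 1/3 · 0.14648 = 0.048828, 1/12 · 0.074074 = 0.0061728; these sum to 0.13442.
Hence P(box B | data) = (0.042667) / (0.13442) = 0.31742.

0.317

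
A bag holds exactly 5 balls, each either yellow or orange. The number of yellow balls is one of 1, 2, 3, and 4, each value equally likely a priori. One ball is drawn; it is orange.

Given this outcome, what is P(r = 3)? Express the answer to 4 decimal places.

The likelihood of this draw under each hypothesis: P(data | r = 1) = (4/5) = 4/5; P(data | r = 2) = (3/5) = 3/5; P(data | r = 3) = (2/5) = 2/5; P(data | r = 4) = (1/5) = 1/5.
Weighting by the prior gives 1/4 · 4/5 = 1/5, 1/4 · 3/5 = 3/20, 1/4 · 2/5 = 1/10, 1/4 · 1/5 = 1/20; these sum to 1/2.
Hence P(r = 3 | data) = (1/10) / (1/2) = 1/5.

0.2000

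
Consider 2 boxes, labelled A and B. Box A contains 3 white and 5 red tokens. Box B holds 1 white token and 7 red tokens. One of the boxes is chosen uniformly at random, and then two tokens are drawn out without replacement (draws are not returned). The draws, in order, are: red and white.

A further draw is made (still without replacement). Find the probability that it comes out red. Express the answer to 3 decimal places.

For each hypothesis, P(data | H) works out to: P(data | box A) = (5/8)(3/7) = 15/56; P(data | box B) = (7/8)(1/7) = 1/8.
Multiplying each by its prior: 1/2 · 15/56 = 15/112, 1/2 · 1/8 = 1/16; with total 11/56.
The posterior is then P(box A | data) = 15/22, P(box B | data) = 7/22.
The predictive probability is P(red next | data) = (2/3)(15/22) + (1)(7/22) = 17/22.

0.773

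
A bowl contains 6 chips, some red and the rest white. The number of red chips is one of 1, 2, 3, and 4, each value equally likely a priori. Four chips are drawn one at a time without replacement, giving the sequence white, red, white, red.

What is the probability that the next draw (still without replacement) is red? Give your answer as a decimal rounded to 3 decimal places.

0.500

Under each hypothesis, the probability of the observed sequence is: P(data | r = 1) = (5/6)(1/5)(4/4)(0/3) = 0; P(data | r = 2) = (4/6)(2/5)(3/4)(1/3) = 1/15; P(data | r = 3) = (3/6)(3/5)(2/4)(2/3) = 1/10; P(data | r = 4) = (2/6)(4/5)(1/4)(3/3) = 1/15.
The prior-weighted likelihoods are 1/4 · 0 = 0, 1/4 · 1/15 = 1/60, 1/4 · 1/10 = 1/40, 1/4 · 1/15 = 1/60; these sum to 7/120.
Normalising, the posterior is P(r = 1 | data) = 0, P(r = 2 | data) = 2/7, P(r = 3 | data) = 3/7, P(r = 4 | data) = 2/7.
So P(red next | data) = Σ P(red next | H) P(H | data) = (0)(2/7) + (1/2)(3/7) + (1)(2/7) = 1/2.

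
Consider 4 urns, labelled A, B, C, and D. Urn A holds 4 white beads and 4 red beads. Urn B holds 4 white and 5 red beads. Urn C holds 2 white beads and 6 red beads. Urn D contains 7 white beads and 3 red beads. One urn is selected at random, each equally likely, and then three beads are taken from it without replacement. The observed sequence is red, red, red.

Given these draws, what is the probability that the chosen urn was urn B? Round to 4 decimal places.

The likelihood of the observed sequence under each hypothesis: P(data | urn A) = (4/8)(3/7)(2/6) = 0.071429; P(data | urn B) = (5/9)(4/8)(3/7) = 0.11905; P(data | urn C) = (6/8)(5/7)(4/6) = 0.35714; P(data | urn D) = (3/10)(2/9)(1/8) = 0.0083333.
Multiplying each by its prior: 1/4 · 0.071429 = 0.017857, 1/4 · 0.11905 = 0.029762, 1/4 · 0.35714 = 0.089286, 1/4 · 0.0083333 = 0.0020833; summing to 0.13899.
By Bayes' rule, P(urn B | data) = (0.029762) / (0.13899) = 0.21413.

0.2141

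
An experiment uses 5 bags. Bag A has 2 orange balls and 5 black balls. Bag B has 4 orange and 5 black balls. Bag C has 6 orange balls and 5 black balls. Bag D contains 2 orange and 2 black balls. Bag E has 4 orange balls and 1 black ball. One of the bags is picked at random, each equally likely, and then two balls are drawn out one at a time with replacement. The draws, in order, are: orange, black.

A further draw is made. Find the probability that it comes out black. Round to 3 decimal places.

The likelihood of the observed sequence under each hypothesis: P(data | bag A) = (2/7)(5/7) = 0.20408; P(data | bag B) = (4/9)(5/9) = 0.24691; P(data | bag C) = (6/11)(5/11) = 0.24793; P(data | bag D) = (2/4)(2/4) = 0.25; P(data | bag E) = (4/5)(1/5) = 0.16.
Weighting by the prior gives 1/5 · 0.20408 = 0.040816, 1/5 · 0.24691 = 0.049383, 1/5 · 0.24793 = 0.049587, 1/5 · 0.25 = 0.05, 1/5 · 0.16 = 0.032; with total 0.22179.
Dividing through by the total gives posterior P(bag A | data) = 0.18403, P(bag B | data) = 0.22266, P(bag C | data) = 0.22358, P(bag D | data) = 0.22544, P(bag E | data) = 0.14428.
The predictive probability is P(black next | data) = (5/7)(0.18403) + (5/9)(0.22266) + (5/11)(0.22358) + (1/2)(0.22544) + (1/5)(0.14428) = 0.49836.

0.498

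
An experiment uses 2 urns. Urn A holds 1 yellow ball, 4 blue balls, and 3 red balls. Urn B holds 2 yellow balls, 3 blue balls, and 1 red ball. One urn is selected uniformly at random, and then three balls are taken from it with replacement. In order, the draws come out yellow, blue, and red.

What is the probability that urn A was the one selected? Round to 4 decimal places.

0.4576

Compute the likelihood of the observed sequence for each case: P(data | urn A) = (1/8)(4/8)(3/8) = 0.023438; P(data | urn B) = (2/6)(3/6)(1/6) = 0.027778.
Multiplying each by its prior: 1/2 · 0.023438 = 0.011719, 1/2 · 0.027778 = 0.013889; with total 0.025608.
By Bayes' rule, P(urn A | data) = (0.011719) / (0.025608) = 0.45763.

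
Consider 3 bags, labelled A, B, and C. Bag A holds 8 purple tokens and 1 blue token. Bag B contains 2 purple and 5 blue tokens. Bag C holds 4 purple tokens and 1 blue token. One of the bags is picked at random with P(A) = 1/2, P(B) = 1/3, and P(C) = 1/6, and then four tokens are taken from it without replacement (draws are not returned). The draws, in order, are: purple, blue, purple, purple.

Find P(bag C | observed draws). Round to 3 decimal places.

0.375

Under each hypothesis, the probability of the observed sequence is: P(data | bag A) = (8/9)(1/8)(7/7)(6/6) = 1/9; P(data | bag B) = (2/7)(5/6)(1/5)(0/4) = 0; P(data | bag C) = (4/5)(1/4)(3/3)(2/2) = 1/5.
The prior-weighted likelihoods are 1/2 · 1/9 = 1/18, 1/3 · 0 = 0, 1/6 · 1/5 = 1/30; with total 4/45.
By Bayes' rule, P(bag C | data) = (1/30) / (4/45) = 3/8.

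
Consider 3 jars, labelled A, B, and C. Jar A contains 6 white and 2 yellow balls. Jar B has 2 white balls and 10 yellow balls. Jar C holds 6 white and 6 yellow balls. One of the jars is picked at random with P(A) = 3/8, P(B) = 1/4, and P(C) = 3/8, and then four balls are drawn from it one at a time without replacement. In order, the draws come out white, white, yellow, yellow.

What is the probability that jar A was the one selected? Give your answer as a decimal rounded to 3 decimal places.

0.294

The likelihood of the observed sequence under each hypothesis: P(data | jar A) = (6/8)(5/7)(2/6)(1/5) = 0.035714; P(data | jar B) = (2/12)(1/11)(10/10)(9/9) = 0.015152; P(data | jar C) = (6/12)(5/11)(6/10)(5/9) = 0.075758.
Weighting by the prior gives 3/8 · 0.035714 = 0.013393, 1/4 · 0.015152 = 0.0037879, 3/8 · 0.075758 = 0.028409; these sum to 0.04559.
Therefore the posterior P(jar A | data) = (0.013393) / (0.04559) = 0.29377.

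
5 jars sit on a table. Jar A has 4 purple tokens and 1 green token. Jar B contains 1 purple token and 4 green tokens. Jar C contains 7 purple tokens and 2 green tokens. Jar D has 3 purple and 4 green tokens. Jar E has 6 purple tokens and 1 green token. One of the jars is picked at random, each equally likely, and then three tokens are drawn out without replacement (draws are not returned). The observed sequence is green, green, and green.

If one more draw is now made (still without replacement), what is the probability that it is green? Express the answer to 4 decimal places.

The likelihood of the observed sequence under each hypothesis: P(data | jar A) = (1/5)(0/4) = 0; P(data | jar B) = (4/5)(3/4)(2/3) = 2/5; P(data | jar C) = (2/9)(1/8)(0/7) = 0; P(data | jar D) = (4/7)(3/6)(2/5) = 4/35; P(data | jar E) = (1/7)(0/6) = 0.
Multiplying each by its prior: 1/5 · 0 = 0, 1/5 · 2/5 = 2/25, 1/5 · 0 = 0, 1/5 · 4/35 = 4/175, 1/5 · 0 = 0; summing to 18/175.
The posterior is then P(jar A | data) = 0, P(jar B | data) = 7/9, P(jar C | data) = 0, P(jar D | data) = 2/9, P(jar E | data) = 0.
So P(green next | data) = Σ P(green next | H) P(H | data) = (1/2)(7/9) + (1/4)(2/9) = 4/9.

0.4444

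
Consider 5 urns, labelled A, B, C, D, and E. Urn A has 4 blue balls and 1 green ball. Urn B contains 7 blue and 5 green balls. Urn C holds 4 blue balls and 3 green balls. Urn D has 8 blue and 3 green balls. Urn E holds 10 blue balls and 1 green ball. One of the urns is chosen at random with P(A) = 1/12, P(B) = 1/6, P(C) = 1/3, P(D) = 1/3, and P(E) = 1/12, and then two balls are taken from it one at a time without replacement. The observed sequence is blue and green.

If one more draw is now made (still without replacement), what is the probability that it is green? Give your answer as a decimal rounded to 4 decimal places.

0.3043

The likelihood of the observed sequence under each hypothesis: P(data | urn A) = (4/5)(1/4) = 0.2; P(data | urn B) = (7/12)(5/11) = 0.26515; P(data | urn C) = (4/7)(3/6) = 0.28571; P(data | urn D) = (8/11)(3/10) = 0.21818; P(data | urn E) = (10/11)(1/10) = 0.090909.
Weighting by the prior gives 1/12 · 0.2 = 0.016667, 1/6 · 0.26515 = 0.044192, 1/3 · 0.28571 = 0.095238, 1/3 · 0.21818 = 0.072727, 1/12 · 0.090909 = 0.0075758; summing to 0.2364.
Dividing through by the total gives posterior P(urn A | data) = 0.070502, P(urn B | data) = 0.18694, P(urn C | data) = 0.40287, P(urn D | data) = 0.30765, P(urn E | data) = 0.032046.
So P(green next | data) = Σ P(green next | H) P(H | data) = (0)(0.070502) + (2/5)(0.18694) + (2/5)(0.40287) + (2/9)(0.30765) + (0)(0.032046) = 0.30429.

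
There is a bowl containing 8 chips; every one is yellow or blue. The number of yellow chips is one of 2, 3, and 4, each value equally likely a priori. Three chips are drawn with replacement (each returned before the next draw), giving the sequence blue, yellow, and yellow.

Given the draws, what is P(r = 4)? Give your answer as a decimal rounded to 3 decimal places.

0.481

Under each hypothesis, the probability of the observed sequence is: P(data | r = 2) = (6/8)(2/8)(2/8) = 0.046875; P(data | r = 3) = (5/8)(3/8)(3/8) = 0.087891; P(data | r = 4) = (4/8)(4/8)(4/8) = 0.125.
Weighting by the prior gives 1/3 · 0.046875 = 0.015625, 1/3 · 0.087891 = 0.029297, 1/3 · 0.125 = 0.041667; with total 0.086589.
Therefore the posterior P(r = 4 | data) = (0.041667) / (0.086589) = 0.4812.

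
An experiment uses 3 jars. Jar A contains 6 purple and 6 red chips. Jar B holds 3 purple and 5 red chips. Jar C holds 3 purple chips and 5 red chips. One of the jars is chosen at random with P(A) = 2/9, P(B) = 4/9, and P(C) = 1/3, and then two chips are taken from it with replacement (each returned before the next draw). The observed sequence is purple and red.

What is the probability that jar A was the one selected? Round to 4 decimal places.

Under each hypothesis, the probability of the observed sequence is: P(data | jar A) = (6/12)(6/12) = 1/4; P(data | jar B) = (3/8)(5/8) = 15/64; P(data | jar C) = (3/8)(5/8) = 15/64.
Multiplying each by its prior: 2/9 · 1/4 = 1/18, 4/9 · 15/64 = 5/48, 1/3 · 15/64 = 5/64; these sum to 137/576.
Hence P(jar A | data) = (1/18) / (137/576) = 32/137.

0.2336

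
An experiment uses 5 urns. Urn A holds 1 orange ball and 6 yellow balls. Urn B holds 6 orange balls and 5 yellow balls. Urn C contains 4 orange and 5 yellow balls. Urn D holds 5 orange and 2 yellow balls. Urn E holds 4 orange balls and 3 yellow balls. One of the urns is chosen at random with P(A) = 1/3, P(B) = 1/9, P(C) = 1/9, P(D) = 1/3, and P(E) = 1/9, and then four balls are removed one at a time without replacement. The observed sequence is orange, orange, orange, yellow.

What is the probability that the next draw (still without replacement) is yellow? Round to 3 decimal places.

The likelihood of the observed sequence under each hypothesis: P(data | urn A) = (1/7)(0/6) = 0; P(data | urn B) = (6/11)(5/10)(4/9)(5/8) = 0.075758; P(data | urn C) = (4/9)(3/8)(2/7)(5/6) = 0.039683; P(data | urn D) = (5/7)(4/6)(3/5)(2/4) = 0.14286; P(data | urn E) = (4/7)(3/6)(2/5)(3/4) = 0.085714.
The prior-weighted likelihoods are 1/3 · 0 = 0, 1/9 · 0.075758 = 0.0084175, 1/9 · 0.039683 = 0.0044092, 1/3 · 0.14286 = 0.047619, 1/9 · 0.085714 = 0.0095238; summing to 0.06997.
Normalising, the posterior is P(urn A | data) = 0, P(urn B | data) = 0.1203, P(urn C | data) = 0.063016, P(urn D | data) = 0.68057, P(urn E | data) = 0.13611.
The predictive probability is P(yellow next | data) = (4/7)(0.1203) + (4/5)(0.063016) + (1/3)(0.68057) + (2/3)(0.13611) = 0.43676.

0.437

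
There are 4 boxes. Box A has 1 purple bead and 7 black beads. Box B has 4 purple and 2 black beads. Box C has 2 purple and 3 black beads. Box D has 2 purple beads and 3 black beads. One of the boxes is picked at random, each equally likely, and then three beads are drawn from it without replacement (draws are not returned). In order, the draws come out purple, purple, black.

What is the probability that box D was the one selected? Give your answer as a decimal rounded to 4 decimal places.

0.2500

Under each hypothesis, the probability of the observed sequence is: P(data | box A) = (1/8)(0/7) = 0; P(data | box B) = (4/6)(3/5)(2/4) = 1/5; P(data | box C) = (2/5)(1/4)(3/3) = 1/10; P(data | box D) = (2/5)(1/4)(3/3) = 1/10.
Multiplying each by its prior: 1/4 · 0 = 0, 1/4 · 1/5 = 1/20, 1/4 · 1/10 = 1/40, 1/4 · 1/10 = 1/40; with total 1/10.
Hence P(box D | data) = (1/40) / (1/10) = 1/4.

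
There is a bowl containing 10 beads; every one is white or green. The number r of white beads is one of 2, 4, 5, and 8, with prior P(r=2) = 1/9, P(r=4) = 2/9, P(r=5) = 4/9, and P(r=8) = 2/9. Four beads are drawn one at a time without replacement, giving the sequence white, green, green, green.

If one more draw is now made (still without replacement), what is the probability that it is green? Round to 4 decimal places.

0.5085

Compute the likelihood of the observed sequence for each case: P(data | r = 2) = (2/10)(8/9)(7/8)(6/7) = 2/15; P(data | r = 4) = (4/10)(6/9)(5/8)(4/7) = 2/21; P(data | r = 5) = (5/10)(5/9)(4/8)(3/7) = 5/84; P(data | r = 8) = (8/10)(2/9)(1/8)(0/7) = 0.
Multiplying each by its prior: 1/9 · 2/15 = 2/135, 2/9 · 2/21 = 4/189, 4/9 · 5/84 = 5/189, 2/9 · 0 = 0; these sum to 59/945.
Dividing through by the total gives posterior P(r = 2 | data) = 14/59, P(r = 4 | data) = 20/59, P(r = 5 | data) = 25/59, P(r = 8 | data) = 0.
Averaging over the posterior, P(green next | data) = (5/6)(14/59) + (1/2)(20/59) + (1/3)(25/59) = 30/59.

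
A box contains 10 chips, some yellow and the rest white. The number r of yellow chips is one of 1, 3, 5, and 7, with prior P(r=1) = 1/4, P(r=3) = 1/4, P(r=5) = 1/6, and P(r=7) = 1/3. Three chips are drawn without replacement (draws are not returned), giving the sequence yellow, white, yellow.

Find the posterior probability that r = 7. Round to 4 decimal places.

Under each hypothesis, the probability of the observed sequence is: P(data | r = 1) = (1/10)(9/9)(0/8) = 0; P(data | r = 3) = (3/10)(7/9)(2/8) = 7/120; P(data | r = 5) = (5/10)(5/9)(4/8) = 5/36; P(data | r = 7) = (7/10)(3/9)(6/8) = 7/40.
Weighting by the prior gives 1/4 · 0 = 0, 1/4 · 7/120 = 7/480, 1/6 · 5/36 = 5/216, 1/3 · 7/40 = 7/120; these sum to 83/864.
Hence P(r = 7 | data) = (7/120) / (83/864) = 252/415.

0.6072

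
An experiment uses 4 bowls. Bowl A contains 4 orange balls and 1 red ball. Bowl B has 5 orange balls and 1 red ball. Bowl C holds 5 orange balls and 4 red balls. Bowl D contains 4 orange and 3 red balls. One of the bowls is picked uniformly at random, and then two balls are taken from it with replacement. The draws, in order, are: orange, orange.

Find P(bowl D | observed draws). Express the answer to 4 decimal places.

0.1658

The likelihood of the observed sequence under each hypothesis: P(data | bowl A) = (4/5)(4/5) = 0.64; P(data | bowl B) = (5/6)(5/6) = 0.69444; P(data | bowl C) = (5/9)(5/9) = 0.30864; P(data | bowl D) = (4/7)(4/7) = 0.32653.
The prior-weighted likelihoods are 1/4 · 0.64 = 0.16, 1/4 · 0.69444 = 0.17361, 1/4 · 0.30864 = 0.07716, 1/4 · 0.32653 = 0.081633; these sum to 0.4924.
By Bayes' rule, P(bowl D | data) = (0.081633) / (0.4924) = 0.16578.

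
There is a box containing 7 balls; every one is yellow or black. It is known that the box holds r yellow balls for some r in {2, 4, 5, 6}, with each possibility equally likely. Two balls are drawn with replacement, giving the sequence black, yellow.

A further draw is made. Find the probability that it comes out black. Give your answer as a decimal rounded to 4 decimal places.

For each hypothesis, P(data | H) works out to: P(data | r = 2) = (5/7)(2/7) = 10/49; P(data | r = 4) = (3/7)(4/7) = 12/49; P(data | r = 5) = (2/7)(5/7) = 10/49; P(data | r = 6) = (1/7)(6/7) = 6/49.
Weighting by the prior gives 1/4 · 10/49 = 5/98, 1/4 · 12/49 = 3/49, 1/4 · 10/49 = 5/98, 1/4 · 6/49 = 3/98; these sum to 19/98.
Dividing through by the total gives posterior P(r = 2 | data) = 5/19, P(r = 4 | data) = 6/19, P(r = 5 | data) = 5/19, P(r = 6 | data) = 3/19.
The predictive probability is P(black next | data) = (5/7)(5/19) + (3/7)(6/19) + (2/7)(5/19) + (1/7)(3/19) = 8/19.

0.4211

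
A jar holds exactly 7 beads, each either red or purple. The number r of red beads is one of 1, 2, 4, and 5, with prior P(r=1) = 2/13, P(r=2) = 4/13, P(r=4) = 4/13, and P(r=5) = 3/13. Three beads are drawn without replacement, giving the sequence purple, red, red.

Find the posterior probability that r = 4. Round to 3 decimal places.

Under each hypothesis, the probability of the observed sequence is: P(data | r = 1) = (6/7)(1/6)(0/5) = 0; P(data | r = 2) = (5/7)(2/6)(1/5) = 0.047619; P(data | r = 4) = (3/7)(4/6)(3/5) = 0.17143; P(data | r = 5) = (2/7)(5/6)(4/5) = 0.19048.
The prior-weighted likelihoods are 2/13 · 0 = 0, 4/13 · 0.047619 = 0.014652, 4/13 · 0.17143 = 0.052747, 3/13 · 0.19048 = 0.043956; with total 0.11136.
So P(r = 4 | data) = (0.052747) / (0.11136) = 0.47368.

0.474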